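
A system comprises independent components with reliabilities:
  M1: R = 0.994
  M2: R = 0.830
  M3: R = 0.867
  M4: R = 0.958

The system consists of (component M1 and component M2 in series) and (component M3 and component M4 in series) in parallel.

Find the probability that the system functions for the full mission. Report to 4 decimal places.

Series (M1 and M2): 0.994000 × 0.830000 = 0.825020
Series (M3 and M4): 0.867000 × 0.958000 = 0.830586
Parallel ([0.825020] and [0.830586]): 1 − (1 − 0.825020)(1 − 0.830586) = 0.9704

0.9704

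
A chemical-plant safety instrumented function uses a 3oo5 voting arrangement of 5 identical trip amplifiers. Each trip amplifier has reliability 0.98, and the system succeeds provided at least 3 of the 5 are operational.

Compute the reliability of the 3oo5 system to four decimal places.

R = Σ_{i=3}^{5} C(5,i) p^i (1−p)^{5−i} with p = 0.98
C(5,3)·0.98^3·0.02^2 = 0.003765
C(5,4)·0.98^4·0.02^1 = 0.092237
C(5,5)·0.98^5·0.02^0 = 0.903921
Sum = 0.9999

0.9999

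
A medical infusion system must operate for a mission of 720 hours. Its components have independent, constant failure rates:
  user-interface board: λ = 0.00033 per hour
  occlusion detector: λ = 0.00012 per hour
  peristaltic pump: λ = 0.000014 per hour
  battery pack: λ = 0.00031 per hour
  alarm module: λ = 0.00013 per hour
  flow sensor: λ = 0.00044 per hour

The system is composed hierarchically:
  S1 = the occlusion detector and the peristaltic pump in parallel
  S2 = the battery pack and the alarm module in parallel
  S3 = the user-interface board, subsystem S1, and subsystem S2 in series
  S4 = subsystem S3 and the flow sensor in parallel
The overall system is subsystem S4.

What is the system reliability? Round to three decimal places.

R(user-interface board) = exp(−0.00033 × 720) = 0.78852
R(occlusion detector) = exp(−0.00012 × 720) = 0.91723
R(peristaltic pump) = exp(−0.000014 × 720) = 0.98997
R(battery pack) = exp(−0.00031 × 720) = 0.79995
R(alarm module) = exp(−0.00013 × 720) = 0.91065
R(flow sensor) = exp(−0.00044 × 720) = 0.72848
Parallel (occlusion detector and peristaltic pump): 1 − (1 − 0.91723)(1 − 0.98997) = 0.99917
Parallel (battery pack and alarm module): 1 − (1 − 0.79995)(1 − 0.91065) = 0.98213
Series (user-interface board, [0.99917], and [0.98213]): 0.78852 × 0.99917 × 0.98213 = 0.77379
Parallel ([0.77379] and flow sensor): 1 − (1 − 0.77379)(1 − 0.72848) = 0.939

0.939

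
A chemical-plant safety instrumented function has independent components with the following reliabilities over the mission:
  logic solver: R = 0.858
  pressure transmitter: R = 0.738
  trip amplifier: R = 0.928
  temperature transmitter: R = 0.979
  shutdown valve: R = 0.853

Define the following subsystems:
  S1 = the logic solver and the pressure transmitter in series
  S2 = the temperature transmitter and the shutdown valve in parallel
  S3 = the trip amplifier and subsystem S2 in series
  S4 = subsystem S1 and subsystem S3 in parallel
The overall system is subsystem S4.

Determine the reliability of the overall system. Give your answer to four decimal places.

Series (logic solver and pressure transmitter): 0.858000 × 0.738000 = 0.633204
Parallel (temperature transmitter and shutdown valve): 1 − (1 − 0.979000)(1 − 0.853000) = 0.996913
Series (trip amplifier and [0.996913]): 0.928000 × 0.996913 = 0.925135
Parallel ([0.633204] and [0.925135]): 1 − (1 − 0.633204)(1 − 0.925135) = 0.9725

0.9725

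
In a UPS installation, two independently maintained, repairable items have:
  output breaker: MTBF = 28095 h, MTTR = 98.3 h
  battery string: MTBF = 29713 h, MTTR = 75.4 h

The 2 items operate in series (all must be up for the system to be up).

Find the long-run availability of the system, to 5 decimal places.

A(output breaker) = MTBF/(MTBF+MTTR) = 28095/(28095+98.3) = 0.996513
A(battery string) = MTBF/(MTBF+MTTR) = 29713/(29713+75.4) = 0.997469
Series availability: 0.996513 × 0.997469 = 0.99399

0.99399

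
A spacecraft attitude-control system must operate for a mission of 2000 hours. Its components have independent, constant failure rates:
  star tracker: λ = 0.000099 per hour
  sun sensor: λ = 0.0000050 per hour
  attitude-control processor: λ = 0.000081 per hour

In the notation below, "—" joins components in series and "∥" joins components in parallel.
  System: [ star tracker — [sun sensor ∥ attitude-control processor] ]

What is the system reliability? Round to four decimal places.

R(star tracker) = exp(−0.000099 × 2000) = 0.820370
R(sun sensor) = exp(−0.0000050 × 2000) = 0.990050
R(attitude-control processor) = exp(−0.000081 × 2000) = 0.850441
Parallel (sun sensor and attitude-control processor): 1 − (1 − 0.990050)(1 − 0.850441) = 0.998512
Series (star tracker and [0.998512]): 0.820370 × 0.998512 = 0.8191

0.8191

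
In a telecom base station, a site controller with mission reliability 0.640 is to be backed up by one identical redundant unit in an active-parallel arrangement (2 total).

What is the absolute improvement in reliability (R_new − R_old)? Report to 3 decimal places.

0.230

R_before = 0.640
R_after = 1 − (1 − 0.640)^2 = 0.870
ΔR = 0.870 − 0.640 = 0.230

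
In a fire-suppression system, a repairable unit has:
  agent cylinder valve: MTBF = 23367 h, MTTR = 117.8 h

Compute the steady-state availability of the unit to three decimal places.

0.995

A(agent cylinder valve) = MTBF/(MTBF+MTTR) = 23367/(23367+117.8) = 0.995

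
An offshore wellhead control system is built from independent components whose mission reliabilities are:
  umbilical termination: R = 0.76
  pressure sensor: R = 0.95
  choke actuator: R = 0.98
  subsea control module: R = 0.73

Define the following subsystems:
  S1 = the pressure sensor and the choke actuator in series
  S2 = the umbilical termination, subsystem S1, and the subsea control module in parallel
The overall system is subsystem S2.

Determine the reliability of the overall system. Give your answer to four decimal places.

Series (pressure sensor and choke actuator): 0.950000 × 0.980000 = 0.931000
Parallel (umbilical termination, [0.931000], and subsea control module): 1 − (1 − 0.760000)(1 − 0.931000)(1 − 0.730000) = 0.9955

0.9955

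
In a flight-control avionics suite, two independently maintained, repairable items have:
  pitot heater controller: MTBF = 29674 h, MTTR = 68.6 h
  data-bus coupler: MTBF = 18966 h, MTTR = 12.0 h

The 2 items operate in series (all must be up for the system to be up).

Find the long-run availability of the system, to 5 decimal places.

0.99706

A(pitot heater controller) = MTBF/(MTBF+MTTR) = 29674/(29674+68.6) = 0.997694
A(data-bus coupler) = MTBF/(MTBF+MTTR) = 18966/(18966+12.0) = 0.999368
Series availability: 0.997694 × 0.999368 = 0.99706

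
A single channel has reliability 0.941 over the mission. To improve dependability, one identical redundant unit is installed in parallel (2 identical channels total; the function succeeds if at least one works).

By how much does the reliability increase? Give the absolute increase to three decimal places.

R_before = 0.941
R_after = 1 − (1 − 0.941)^2 = 0.997
ΔR = 0.997 − 0.941 = 0.056

0.056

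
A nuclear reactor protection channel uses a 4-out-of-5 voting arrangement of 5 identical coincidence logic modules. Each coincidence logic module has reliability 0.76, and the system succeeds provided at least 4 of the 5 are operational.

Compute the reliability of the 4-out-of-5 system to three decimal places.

0.654

R = Σ_{i=4}^{5} C(5,i) p^i (1−p)^{5−i} with p = 0.76
C(5,4)·0.76^4·0.24^1 = 0.40035
C(5,5)·0.76^5·0.24^0 = 0.25355
Sum = 0.654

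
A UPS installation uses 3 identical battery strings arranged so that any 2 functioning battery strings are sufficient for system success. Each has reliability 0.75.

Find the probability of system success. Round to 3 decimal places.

R = Σ_{i=2}^{3} C(3,i) p^i (1−p)^{3−i} with p = 0.75
C(3,2)·0.75^2·0.25^1 = 0.42188
C(3,3)·0.75^3·0.25^0 = 0.42188
Sum = 0.844

0.844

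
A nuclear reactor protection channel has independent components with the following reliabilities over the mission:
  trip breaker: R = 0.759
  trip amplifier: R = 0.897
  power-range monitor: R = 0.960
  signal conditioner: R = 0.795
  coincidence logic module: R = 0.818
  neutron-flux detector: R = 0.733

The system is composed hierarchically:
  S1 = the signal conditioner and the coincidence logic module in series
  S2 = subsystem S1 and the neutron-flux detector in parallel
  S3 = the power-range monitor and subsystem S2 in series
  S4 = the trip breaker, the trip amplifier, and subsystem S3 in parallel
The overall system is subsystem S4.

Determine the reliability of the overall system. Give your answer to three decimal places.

Series (signal conditioner and coincidence logic module): 0.79500 × 0.81800 = 0.65031
Parallel ([0.65031] and neutron-flux detector): 1 − (1 − 0.65031)(1 − 0.73300) = 0.90663
Series (power-range monitor and [0.90663]): 0.96000 × 0.90663 = 0.87036
Parallel (trip breaker, trip amplifier, and [0.87036]): 1 − (1 − 0.75900)(1 − 0.89700)(1 − 0.87036) = 0.997

0.997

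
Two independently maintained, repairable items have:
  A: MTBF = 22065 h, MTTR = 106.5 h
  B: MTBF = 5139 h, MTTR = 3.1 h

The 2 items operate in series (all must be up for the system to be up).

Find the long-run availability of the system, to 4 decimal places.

0.9946

A(A) = MTBF/(MTBF+MTTR) = 22065/(22065+106.5) = 0.995197
A(B) = MTBF/(MTBF+MTTR) = 5139/(5139+3.1) = 0.999397
Series availability: 0.995197 × 0.999397 = 0.9946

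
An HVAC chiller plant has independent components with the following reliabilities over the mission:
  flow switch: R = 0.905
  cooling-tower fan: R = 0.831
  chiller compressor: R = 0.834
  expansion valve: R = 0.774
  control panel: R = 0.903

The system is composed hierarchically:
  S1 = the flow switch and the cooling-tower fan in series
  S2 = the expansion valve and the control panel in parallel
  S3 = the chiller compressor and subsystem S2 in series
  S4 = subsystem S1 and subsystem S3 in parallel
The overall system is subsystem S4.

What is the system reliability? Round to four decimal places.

0.9543

Series (flow switch and cooling-tower fan): 0.905000 × 0.831000 = 0.752055
Parallel (expansion valve and control panel): 1 − (1 − 0.774000)(1 − 0.903000) = 0.978078
Series (chiller compressor and [0.978078]): 0.834000 × 0.978078 = 0.815717
Parallel ([0.752055] and [0.815717]): 1 − (1 − 0.752055)(1 − 0.815717) = 0.9543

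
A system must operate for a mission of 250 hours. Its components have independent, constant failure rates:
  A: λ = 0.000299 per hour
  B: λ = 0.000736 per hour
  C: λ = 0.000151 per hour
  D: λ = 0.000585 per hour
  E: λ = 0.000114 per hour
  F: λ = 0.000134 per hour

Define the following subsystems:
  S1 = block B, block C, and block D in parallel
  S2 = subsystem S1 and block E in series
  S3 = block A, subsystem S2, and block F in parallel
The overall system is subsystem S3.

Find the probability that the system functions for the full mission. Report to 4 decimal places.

0.9999

R(A) = exp(−0.000299 × 250) = 0.927975
R(B) = exp(−0.000736 × 250) = 0.831936
R(C) = exp(−0.000151 × 250) = 0.962954
R(D) = exp(−0.000585 × 250) = 0.863942
R(E) = exp(−0.000114 × 250) = 0.971902
R(F) = exp(−0.000134 × 250) = 0.967055
Parallel (B, C, and D): 1 − (1 − 0.831936)(1 − 0.962954)(1 − 0.863942) = 0.999153
Series ([0.999153] and E): 0.999153 × 0.971902 = 0.971079
Parallel (A, [0.971079], and F): 1 − (1 − 0.927975)(1 − 0.971079)(1 − 0.967055) = 0.9999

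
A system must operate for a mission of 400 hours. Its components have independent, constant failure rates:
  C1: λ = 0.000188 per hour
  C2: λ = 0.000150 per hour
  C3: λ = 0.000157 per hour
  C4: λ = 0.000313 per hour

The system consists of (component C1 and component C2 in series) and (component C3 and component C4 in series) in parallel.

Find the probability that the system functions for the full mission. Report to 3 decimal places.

R(C1) = exp(−0.000188 × 400) = 0.92756
R(C2) = exp(−0.000150 × 400) = 0.94176
R(C3) = exp(−0.000157 × 400) = 0.93913
R(C4) = exp(−0.000313 × 400) = 0.88232
Series (C1 and C2): 0.92756 × 0.94176 = 0.87354
Series (C3 and C4): 0.93913 × 0.88232 = 0.82861
Parallel ([0.87354] and [0.82861]): 1 − (1 − 0.87354)(1 − 0.82861) = 0.978

0.978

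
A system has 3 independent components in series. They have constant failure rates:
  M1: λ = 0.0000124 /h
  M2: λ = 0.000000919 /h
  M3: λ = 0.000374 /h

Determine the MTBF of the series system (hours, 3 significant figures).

Series of exponential components: λ_sys = Σ λ_i
λ_sys = 0.0000124 + 0.000000919 + 0.000374 = 3.8732e-04 /h
MTBF = 1 / λ_sys = 2580 h

2580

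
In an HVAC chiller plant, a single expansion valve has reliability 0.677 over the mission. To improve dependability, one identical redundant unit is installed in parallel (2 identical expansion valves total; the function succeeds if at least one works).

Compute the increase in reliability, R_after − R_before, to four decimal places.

R_before = 0.677
R_after = 1 − (1 − 0.677)^2 = 0.8957
ΔR = 0.8957 − 0.677 = 0.2187

0.2187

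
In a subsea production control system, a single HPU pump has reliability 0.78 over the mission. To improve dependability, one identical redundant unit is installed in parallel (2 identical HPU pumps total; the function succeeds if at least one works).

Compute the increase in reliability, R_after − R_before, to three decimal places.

R_before = 0.78
R_after = 1 − (1 − 0.78)^2 = 0.952
ΔR = 0.952 − 0.78 = 0.172

0.172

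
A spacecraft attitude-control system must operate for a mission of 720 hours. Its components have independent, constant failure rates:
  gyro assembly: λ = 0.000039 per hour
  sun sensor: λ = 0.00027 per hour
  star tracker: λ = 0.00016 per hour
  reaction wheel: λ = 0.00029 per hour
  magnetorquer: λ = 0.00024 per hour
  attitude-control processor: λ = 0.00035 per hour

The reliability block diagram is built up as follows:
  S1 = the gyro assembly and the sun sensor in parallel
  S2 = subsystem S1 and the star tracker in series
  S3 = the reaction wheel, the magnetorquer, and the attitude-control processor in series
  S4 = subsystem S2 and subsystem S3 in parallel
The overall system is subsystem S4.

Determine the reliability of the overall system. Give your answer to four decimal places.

R(gyro assembly) = exp(−0.000039 × 720) = 0.972311
R(sun sensor) = exp(−0.00027 × 720) = 0.823329
R(star tracker) = exp(−0.00016 × 720) = 0.891188
R(reaction wheel) = exp(−0.00029 × 720) = 0.811558
R(magnetorquer) = exp(−0.00024 × 720) = 0.841306
R(attitude-control processor) = exp(−0.00035 × 720) = 0.777245
Parallel (gyro assembly and sun sensor): 1 − (1 − 0.972311)(1 − 0.823329) = 0.995108
Series ([0.995108] and star tracker): 0.995108 × 0.891188 = 0.886828
Series (reaction wheel, magnetorquer, and attitude-control processor): 0.811558 × 0.841306 × 0.777245 = 0.530678
Parallel ([0.886828] and [0.530678]): 1 − (1 − 0.886828)(1 − 0.530678) = 0.9469

0.9469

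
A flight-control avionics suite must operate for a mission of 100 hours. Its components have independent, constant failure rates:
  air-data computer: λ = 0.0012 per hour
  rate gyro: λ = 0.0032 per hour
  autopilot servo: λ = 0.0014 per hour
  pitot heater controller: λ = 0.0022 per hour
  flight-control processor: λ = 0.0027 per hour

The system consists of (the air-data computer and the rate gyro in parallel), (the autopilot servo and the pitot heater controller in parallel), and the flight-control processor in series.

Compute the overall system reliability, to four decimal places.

0.7207

R(air-data computer) = exp(−0.0012 × 100) = 0.886920
R(rate gyro) = exp(−0.0032 × 100) = 0.726149
R(autopilot servo) = exp(−0.0014 × 100) = 0.869358
R(pitot heater controller) = exp(−0.0022 × 100) = 0.802519
R(flight-control processor) = exp(−0.0027 × 100) = 0.763379
Parallel (air-data computer and rate gyro): 1 − (1 − 0.886920)(1 − 0.726149) = 0.969033
Parallel (autopilot servo and pitot heater controller): 1 − (1 − 0.869358)(1 − 0.802519) = 0.974201
Series ([0.969033], [0.974201], and flight-control processor): 0.969033 × 0.974201 × 0.763379 = 0.7207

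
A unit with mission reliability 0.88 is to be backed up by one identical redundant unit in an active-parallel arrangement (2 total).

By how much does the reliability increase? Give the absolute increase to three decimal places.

0.106

R_before = 0.88
R_after = 1 − (1 − 0.88)^2 = 0.986
ΔR = 0.986 − 0.88 = 0.106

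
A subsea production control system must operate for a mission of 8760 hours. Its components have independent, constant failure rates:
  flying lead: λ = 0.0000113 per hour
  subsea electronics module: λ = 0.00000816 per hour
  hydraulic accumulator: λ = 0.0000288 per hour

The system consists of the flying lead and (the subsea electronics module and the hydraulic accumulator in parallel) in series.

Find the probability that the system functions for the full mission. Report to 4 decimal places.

R(flying lead) = exp(−0.0000113 × 8760) = 0.905754
R(subsea electronics module) = exp(−0.00000816 × 8760) = 0.931013
R(hydraulic accumulator) = exp(−0.0000288 × 8760) = 0.777021
Parallel (subsea electronics module and hydraulic accumulator): 1 − (1 − 0.931013)(1 − 0.777021) = 0.984617
Series (flying lead and [0.984617]): 0.905754 × 0.984617 = 0.8918

0.8918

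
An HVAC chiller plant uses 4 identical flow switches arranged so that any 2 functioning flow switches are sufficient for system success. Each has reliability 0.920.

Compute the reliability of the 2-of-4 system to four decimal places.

R = Σ_{i=2}^{4} C(4,i) p^i (1−p)^{4−i} with p = 0.920
C(4,2)·0.920^2·0.080^2 = 0.032502
C(4,3)·0.920^3·0.080^1 = 0.249180
C(4,4)·0.920^4·0.080^0 = 0.716393
Sum = 0.9981

0.9981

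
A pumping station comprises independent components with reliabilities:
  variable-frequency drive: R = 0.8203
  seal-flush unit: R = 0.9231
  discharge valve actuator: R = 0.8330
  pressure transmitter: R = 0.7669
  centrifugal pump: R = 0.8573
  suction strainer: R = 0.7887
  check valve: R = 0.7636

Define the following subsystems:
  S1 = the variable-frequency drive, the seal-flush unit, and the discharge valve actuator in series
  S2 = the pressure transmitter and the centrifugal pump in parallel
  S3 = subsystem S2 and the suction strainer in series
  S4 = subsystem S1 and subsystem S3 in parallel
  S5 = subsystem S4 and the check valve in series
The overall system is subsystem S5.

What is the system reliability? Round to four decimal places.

Series (variable-frequency drive, seal-flush unit, and discharge valve actuator): 0.820300 × 0.923100 × 0.833000 = 0.630763
Parallel (pressure transmitter and centrifugal pump): 1 − (1 − 0.766900)(1 − 0.857300) = 0.966737
Series ([0.966737] and suction strainer): 0.966737 × 0.788700 = 0.762465
Parallel ([0.630763] and [0.762465]): 1 − (1 − 0.630763)(1 − 0.762465) = 0.912293
Series ([0.912293] and check valve): 0.912293 × 0.763600 = 0.6966

0.6966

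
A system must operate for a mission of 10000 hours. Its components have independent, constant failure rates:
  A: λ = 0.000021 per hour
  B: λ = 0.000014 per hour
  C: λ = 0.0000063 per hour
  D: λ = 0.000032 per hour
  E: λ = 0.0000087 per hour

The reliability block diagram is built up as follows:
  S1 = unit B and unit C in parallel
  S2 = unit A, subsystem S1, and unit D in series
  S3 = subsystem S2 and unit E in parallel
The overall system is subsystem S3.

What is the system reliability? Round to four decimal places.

R(A) = exp(−0.000021 × 10000) = 0.810584
R(B) = exp(−0.000014 × 10000) = 0.869358
R(C) = exp(−0.0000063 × 10000) = 0.938943
R(D) = exp(−0.000032 × 10000) = 0.726149
R(E) = exp(−0.0000087 × 10000) = 0.916677
Parallel (B and C): 1 − (1 − 0.869358)(1 − 0.938943) = 0.992023
Series (A, [0.992023], and D): 0.810584 × 0.992023 × 0.726149 = 0.583909
Parallel ([0.583909] and E): 1 − (1 − 0.583909)(1 − 0.916677) = 0.9653

0.9653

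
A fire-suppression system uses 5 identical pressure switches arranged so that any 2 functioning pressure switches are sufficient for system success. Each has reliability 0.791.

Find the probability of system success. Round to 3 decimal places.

0.992

R = Σ_{i=2}^{5} C(5,i) p^i (1−p)^{5−i} with p = 0.791
C(5,2)·0.791^2·0.209^3 = 0.05712
C(5,3)·0.791^3·0.209^2 = 0.21618
C(5,4)·0.791^4·0.209^1 = 0.40909
C(5,5)·0.791^5·0.209^0 = 0.30966
Sum = 0.992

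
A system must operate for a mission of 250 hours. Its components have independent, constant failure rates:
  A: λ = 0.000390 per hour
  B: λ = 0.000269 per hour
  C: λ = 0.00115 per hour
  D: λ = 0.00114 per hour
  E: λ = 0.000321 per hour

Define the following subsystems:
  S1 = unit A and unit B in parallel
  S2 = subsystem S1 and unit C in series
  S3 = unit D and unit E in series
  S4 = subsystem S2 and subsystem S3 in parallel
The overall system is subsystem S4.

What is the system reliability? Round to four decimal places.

R(A) = exp(−0.000390 × 250) = 0.907102
R(B) = exp(−0.000269 × 250) = 0.934961
R(C) = exp(−0.00115 × 250) = 0.750137
R(D) = exp(−0.00114 × 250) = 0.752014
R(E) = exp(−0.000321 × 250) = 0.922886
Parallel (A and B): 1 − (1 − 0.907102)(1 − 0.934961) = 0.993958
Series ([0.993958] and C): 0.993958 × 0.750137 = 0.745605
Series (D and E): 0.752014 × 0.922886 = 0.694023
Parallel ([0.745605] and [0.694023]): 1 − (1 − 0.745605)(1 − 0.694023) = 0.9222

0.9222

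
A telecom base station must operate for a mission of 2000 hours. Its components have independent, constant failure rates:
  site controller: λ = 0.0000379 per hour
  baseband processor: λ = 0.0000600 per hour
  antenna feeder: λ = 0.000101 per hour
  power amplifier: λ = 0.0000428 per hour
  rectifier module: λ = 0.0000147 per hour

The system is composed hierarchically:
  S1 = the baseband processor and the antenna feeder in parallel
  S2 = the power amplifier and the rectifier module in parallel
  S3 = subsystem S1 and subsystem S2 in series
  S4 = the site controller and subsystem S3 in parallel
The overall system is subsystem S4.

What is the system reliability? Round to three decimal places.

R(site controller) = exp(−0.0000379 × 2000) = 0.92700
R(baseband processor) = exp(−0.0000600 × 2000) = 0.88692
R(antenna feeder) = exp(−0.000101 × 2000) = 0.81709
R(power amplifier) = exp(−0.0000428 × 2000) = 0.91796
R(rectifier module) = exp(−0.0000147 × 2000) = 0.97103
Parallel (baseband processor and antenna feeder): 1 − (1 − 0.88692)(1 − 0.81709) = 0.97932
Parallel (power amplifier and rectifier module): 1 − (1 − 0.91796)(1 − 0.97103) = 0.99762
Series ([0.97932] and [0.99762]): 0.97932 × 0.99762 = 0.97699
Parallel (site controller and [0.97699]): 1 − (1 − 0.92700)(1 − 0.97699) = 0.998

0.998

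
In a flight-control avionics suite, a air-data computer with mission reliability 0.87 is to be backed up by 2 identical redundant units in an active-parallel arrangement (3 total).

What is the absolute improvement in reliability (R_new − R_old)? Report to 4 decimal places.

0.1278

R_before = 0.87
R_after = 1 − (1 − 0.87)^3 = 0.9978
ΔR = 0.9978 − 0.87 = 0.1278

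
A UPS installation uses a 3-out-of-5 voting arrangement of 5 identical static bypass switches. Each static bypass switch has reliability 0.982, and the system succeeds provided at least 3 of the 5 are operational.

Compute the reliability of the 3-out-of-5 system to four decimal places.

R = Σ_{i=3}^{5} C(5,i) p^i (1−p)^{5−i} with p = 0.982
C(5,3)·0.982^3·0.018^2 = 0.003068
C(5,4)·0.982^4·0.018^1 = 0.083693
C(5,5)·0.982^5·0.018^0 = 0.913182
Sum = 0.9999

0.9999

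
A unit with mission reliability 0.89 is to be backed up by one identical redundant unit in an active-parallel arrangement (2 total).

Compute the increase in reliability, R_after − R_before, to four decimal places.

0.0979

R_before = 0.89
R_after = 1 − (1 − 0.89)^2 = 0.9879
ΔR = 0.9879 − 0.89 = 0.0979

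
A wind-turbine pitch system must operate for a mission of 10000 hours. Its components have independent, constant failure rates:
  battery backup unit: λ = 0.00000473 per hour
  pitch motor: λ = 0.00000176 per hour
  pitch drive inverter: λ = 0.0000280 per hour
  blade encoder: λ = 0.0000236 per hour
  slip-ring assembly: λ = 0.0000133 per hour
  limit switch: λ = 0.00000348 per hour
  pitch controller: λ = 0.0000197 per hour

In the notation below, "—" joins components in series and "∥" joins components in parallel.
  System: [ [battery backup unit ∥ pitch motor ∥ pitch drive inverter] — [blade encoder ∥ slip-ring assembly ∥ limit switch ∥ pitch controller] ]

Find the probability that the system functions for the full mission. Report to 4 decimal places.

0.9996

R(battery backup unit) = exp(−0.00000473 × 10000) = 0.953801
R(pitch motor) = exp(−0.00000176 × 10000) = 0.982554
R(pitch drive inverter) = exp(−0.0000280 × 10000) = 0.755784
R(blade encoder) = exp(−0.0000236 × 10000) = 0.789781
R(slip-ring assembly) = exp(−0.0000133 × 10000) = 0.875465
R(limit switch) = exp(−0.00000348 × 10000) = 0.965799
R(pitch controller) = exp(−0.0000197 × 10000) = 0.821191
Parallel (battery backup unit, pitch motor, and pitch drive inverter): 1 − (1 − 0.953801)(1 − 0.982554)(1 − 0.755784) = 0.999803
Parallel (blade encoder, slip-ring assembly, limit switch, and pitch controller): 1 − (1 − 0.789781)(1 − 0.875465)(1 − 0.965799)(1 − 0.821191) = 0.999840
Series ([0.999803] and [0.999840]): 0.999803 × 0.999840 = 0.9996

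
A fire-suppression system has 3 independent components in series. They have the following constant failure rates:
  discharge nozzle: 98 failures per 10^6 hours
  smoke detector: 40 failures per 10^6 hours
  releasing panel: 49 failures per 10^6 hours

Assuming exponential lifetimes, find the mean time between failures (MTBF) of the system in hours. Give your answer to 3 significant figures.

Series of exponential components: λ_sys = Σ λ_i
λ_sys = 0.000098 + 0.000040 + 0.000049 = 1.8700e-04 /h
MTBF = 1 / λ_sys = 5350 h

5350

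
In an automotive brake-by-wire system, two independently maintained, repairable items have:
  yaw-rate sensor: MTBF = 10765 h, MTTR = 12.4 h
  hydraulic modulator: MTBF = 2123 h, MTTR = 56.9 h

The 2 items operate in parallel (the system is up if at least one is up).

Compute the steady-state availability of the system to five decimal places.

0.99997

A(yaw-rate sensor) = MTBF/(MTBF+MTTR) = 10765/(10765+12.4) = 0.998849
A(hydraulic modulator) = MTBF/(MTBF+MTTR) = 2123/(2123+56.9) = 0.973898
Parallel availability: 1 − (1 − 0.998849)(1 − 0.973898) = 0.99997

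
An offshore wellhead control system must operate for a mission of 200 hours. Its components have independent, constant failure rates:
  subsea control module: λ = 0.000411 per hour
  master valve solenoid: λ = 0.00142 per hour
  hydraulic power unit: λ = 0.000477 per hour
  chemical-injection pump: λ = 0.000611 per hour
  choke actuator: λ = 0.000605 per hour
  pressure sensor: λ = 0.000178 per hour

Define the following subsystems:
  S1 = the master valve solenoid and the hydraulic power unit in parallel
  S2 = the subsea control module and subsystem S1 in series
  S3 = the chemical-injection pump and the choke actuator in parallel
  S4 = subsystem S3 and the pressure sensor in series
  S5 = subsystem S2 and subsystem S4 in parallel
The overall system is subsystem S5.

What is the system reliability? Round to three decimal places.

R(subsea control module) = exp(−0.000411 × 200) = 0.92109
R(master valve solenoid) = exp(−0.00142 × 200) = 0.75277
R(hydraulic power unit) = exp(−0.000477 × 200) = 0.90901
R(chemical-injection pump) = exp(−0.000611 × 200) = 0.88497
R(choke actuator) = exp(−0.000605 × 200) = 0.88603
R(pressure sensor) = exp(−0.000178 × 200) = 0.96503
Parallel (master valve solenoid and hydraulic power unit): 1 − (1 − 0.75277)(1 − 0.90901) = 0.97750
Series (subsea control module and [0.97750]): 0.92109 × 0.97750 = 0.90037
Parallel (chemical-injection pump and choke actuator): 1 − (1 − 0.88497)(1 − 0.88603) = 0.98689
Series ([0.98689] and pressure sensor): 0.98689 × 0.96503 = 0.95238
Parallel ([0.90037] and [0.95238]): 1 − (1 − 0.90037)(1 − 0.95238) = 0.995

0.995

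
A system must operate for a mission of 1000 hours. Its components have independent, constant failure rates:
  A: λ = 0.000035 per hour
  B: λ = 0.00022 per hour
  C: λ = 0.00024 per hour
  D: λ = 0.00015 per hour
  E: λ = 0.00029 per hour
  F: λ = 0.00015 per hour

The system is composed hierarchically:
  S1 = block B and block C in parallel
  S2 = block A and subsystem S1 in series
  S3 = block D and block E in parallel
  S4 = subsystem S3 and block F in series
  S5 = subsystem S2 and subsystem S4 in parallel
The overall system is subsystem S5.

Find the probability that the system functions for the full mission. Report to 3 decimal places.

R(A) = exp(−0.000035 × 1000) = 0.96561
R(B) = exp(−0.00022 × 1000) = 0.80252
R(C) = exp(−0.00024 × 1000) = 0.78663
R(D) = exp(−0.00015 × 1000) = 0.86071
R(E) = exp(−0.00029 × 1000) = 0.74826
R(F) = exp(−0.00015 × 1000) = 0.86071
Parallel (B and C): 1 − (1 − 0.80252)(1 − 0.78663) = 0.95786
Series (A and [0.95786]): 0.96561 × 0.95786 = 0.92492
Parallel (D and E): 1 − (1 − 0.86071)(1 − 0.74826) = 0.96494
Series ([0.96494] and F): 0.96494 × 0.86071 = 0.83053
Parallel ([0.92492] and [0.83053]): 1 − (1 − 0.92492)(1 − 0.83053) = 0.987

0.987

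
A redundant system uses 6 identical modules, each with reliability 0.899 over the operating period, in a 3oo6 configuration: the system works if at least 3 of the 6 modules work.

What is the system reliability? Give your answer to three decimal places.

R = Σ_{i=3}^{6} C(6,i) p^i (1−p)^{6−i} with p = 0.899
C(6,3)·0.899^3·0.101^3 = 0.01497
C(6,4)·0.899^4·0.101^2 = 0.09995
C(6,5)·0.899^5·0.101^1 = 0.35585
C(6,6)·0.899^6·0.101^0 = 0.52791
Sum = 0.999

0.999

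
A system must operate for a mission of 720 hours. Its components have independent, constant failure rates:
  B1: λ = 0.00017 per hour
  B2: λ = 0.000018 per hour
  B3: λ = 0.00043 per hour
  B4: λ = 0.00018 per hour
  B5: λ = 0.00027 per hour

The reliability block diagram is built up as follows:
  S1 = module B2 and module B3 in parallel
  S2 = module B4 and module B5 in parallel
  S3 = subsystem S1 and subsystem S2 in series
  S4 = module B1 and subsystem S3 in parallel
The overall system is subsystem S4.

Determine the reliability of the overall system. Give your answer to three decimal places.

R(B1) = exp(−0.00017 × 720) = 0.88479
R(B2) = exp(−0.000018 × 720) = 0.98712
R(B3) = exp(−0.00043 × 720) = 0.73374
R(B4) = exp(−0.00018 × 720) = 0.87845
R(B5) = exp(−0.00027 × 720) = 0.82333
Parallel (B2 and B3): 1 − (1 − 0.98712)(1 − 0.73374) = 0.99657
Parallel (B4 and B5): 1 − (1 − 0.87845)(1 − 0.82333) = 0.97853
Series ([0.99657] and [0.97853]): 0.99657 × 0.97853 = 0.97517
Parallel (B1 and [0.97517]): 1 − (1 − 0.88479)(1 − 0.97517) = 0.997

0.997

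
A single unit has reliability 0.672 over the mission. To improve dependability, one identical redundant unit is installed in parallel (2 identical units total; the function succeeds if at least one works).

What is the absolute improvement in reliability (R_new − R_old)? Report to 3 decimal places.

R_before = 0.672
R_after = 1 − (1 − 0.672)^2 = 0.892
ΔR = 0.892 − 0.672 = 0.220

0.220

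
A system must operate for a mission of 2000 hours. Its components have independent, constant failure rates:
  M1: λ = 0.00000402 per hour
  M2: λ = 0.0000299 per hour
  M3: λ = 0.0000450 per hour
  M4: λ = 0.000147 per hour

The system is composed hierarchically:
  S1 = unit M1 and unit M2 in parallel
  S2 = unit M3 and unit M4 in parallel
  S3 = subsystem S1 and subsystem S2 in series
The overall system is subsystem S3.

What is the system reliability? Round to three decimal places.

R(M1) = exp(−0.00000402 × 2000) = 0.99199
R(M2) = exp(−0.0000299 × 2000) = 0.94195
R(M3) = exp(−0.0000450 × 2000) = 0.91393
R(M4) = exp(−0.000147 × 2000) = 0.74528
Parallel (M1 and M2): 1 − (1 − 0.99199)(1 − 0.94195) = 0.99954
Parallel (M3 and M4): 1 − (1 − 0.91393)(1 − 0.74528) = 0.97808
Series ([0.99954] and [0.97808]): 0.99954 × 0.97808 = 0.978

0.978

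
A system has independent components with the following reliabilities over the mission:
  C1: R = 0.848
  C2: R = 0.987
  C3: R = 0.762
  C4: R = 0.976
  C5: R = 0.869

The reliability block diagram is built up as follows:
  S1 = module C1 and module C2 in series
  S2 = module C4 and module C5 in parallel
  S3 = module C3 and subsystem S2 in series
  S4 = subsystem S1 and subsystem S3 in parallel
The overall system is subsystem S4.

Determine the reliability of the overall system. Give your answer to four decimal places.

0.9608

Series (C1 and C2): 0.848000 × 0.987000 = 0.836976
Parallel (C4 and C5): 1 − (1 − 0.976000)(1 − 0.869000) = 0.996856
Series (C3 and [0.996856]): 0.762000 × 0.996856 = 0.759604
Parallel ([0.836976] and [0.759604]): 1 − (1 − 0.836976)(1 − 0.759604) = 0.9608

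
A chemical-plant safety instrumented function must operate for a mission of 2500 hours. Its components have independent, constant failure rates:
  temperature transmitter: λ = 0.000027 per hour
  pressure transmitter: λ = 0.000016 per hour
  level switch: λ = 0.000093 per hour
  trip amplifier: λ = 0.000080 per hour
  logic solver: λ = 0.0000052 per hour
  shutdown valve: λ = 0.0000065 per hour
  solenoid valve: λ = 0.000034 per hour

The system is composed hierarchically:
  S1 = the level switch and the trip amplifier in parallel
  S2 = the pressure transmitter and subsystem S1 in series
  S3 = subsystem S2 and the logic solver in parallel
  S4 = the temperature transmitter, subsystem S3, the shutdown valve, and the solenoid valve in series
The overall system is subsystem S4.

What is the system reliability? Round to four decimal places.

R(temperature transmitter) = exp(−0.000027 × 2500) = 0.934728
R(pressure transmitter) = exp(−0.000016 × 2500) = 0.960789
R(level switch) = exp(−0.000093 × 2500) = 0.792550
R(trip amplifier) = exp(−0.000080 × 2500) = 0.818731
R(logic solver) = exp(−0.0000052 × 2500) = 0.987084
R(shutdown valve) = exp(−0.0000065 × 2500) = 0.983881
R(solenoid valve) = exp(−0.000034 × 2500) = 0.918512
Parallel (level switch and trip amplifier): 1 − (1 − 0.792550)(1 − 0.818731) = 0.962396
Series (pressure transmitter and [0.962396]): 0.960789 × 0.962396 = 0.924659
Parallel ([0.924659] and logic solver): 1 − (1 − 0.924659)(1 − 0.987084) = 0.999027
Series (temperature transmitter, [0.999027], shutdown valve, and solenoid valve): 0.934728 × 0.999027 × 0.983881 × 0.918512 = 0.8439

0.8439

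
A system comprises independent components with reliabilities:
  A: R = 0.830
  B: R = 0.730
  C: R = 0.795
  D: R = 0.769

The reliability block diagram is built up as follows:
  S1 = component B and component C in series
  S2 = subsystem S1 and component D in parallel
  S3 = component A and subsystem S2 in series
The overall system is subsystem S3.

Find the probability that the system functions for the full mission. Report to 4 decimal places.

Series (B and C): 0.730000 × 0.795000 = 0.580350
Parallel ([0.580350] and D): 1 − (1 − 0.580350)(1 − 0.769000) = 0.903061
Series (A and [0.903061]): 0.830000 × 0.903061 = 0.7495

0.7495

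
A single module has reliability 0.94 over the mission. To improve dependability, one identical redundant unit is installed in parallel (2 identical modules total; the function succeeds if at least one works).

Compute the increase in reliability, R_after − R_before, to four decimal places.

0.0564

R_before = 0.94
R_after = 1 − (1 − 0.94)^2 = 0.9964
ΔR = 0.9964 − 0.94 = 0.0564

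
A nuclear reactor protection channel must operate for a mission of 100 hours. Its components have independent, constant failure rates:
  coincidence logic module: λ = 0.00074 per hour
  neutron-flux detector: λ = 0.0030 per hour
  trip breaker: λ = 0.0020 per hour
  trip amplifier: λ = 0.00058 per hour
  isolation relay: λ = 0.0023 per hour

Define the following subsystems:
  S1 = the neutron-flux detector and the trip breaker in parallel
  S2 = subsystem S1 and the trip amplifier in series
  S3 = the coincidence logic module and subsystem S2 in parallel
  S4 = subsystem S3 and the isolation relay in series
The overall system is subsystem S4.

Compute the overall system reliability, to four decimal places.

R(coincidence logic module) = exp(−0.00074 × 100) = 0.928672
R(neutron-flux detector) = exp(−0.0030 × 100) = 0.740818
R(trip breaker) = exp(−0.0020 × 100) = 0.818731
R(trip amplifier) = exp(−0.00058 × 100) = 0.943650
R(isolation relay) = exp(−0.0023 × 100) = 0.794534
Parallel (neutron-flux detector and trip breaker): 1 − (1 − 0.740818)(1 − 0.818731) = 0.953018
Series ([0.953018] and trip amplifier): 0.953018 × 0.943650 = 0.899315
Parallel (coincidence logic module and [0.899315]): 1 − (1 − 0.928672)(1 − 0.899315) = 0.992818
Series ([0.992818] and isolation relay): 0.992818 × 0.794534 = 0.7888

0.7888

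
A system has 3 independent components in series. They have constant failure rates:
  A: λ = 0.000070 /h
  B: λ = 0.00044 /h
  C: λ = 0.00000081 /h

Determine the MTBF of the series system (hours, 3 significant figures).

Series of exponential components: λ_sys = Σ λ_i
λ_sys = 0.000070 + 0.00044 + 0.00000081 = 5.1081e-04 /h
MTBF = 1 / λ_sys = 1960 h

1960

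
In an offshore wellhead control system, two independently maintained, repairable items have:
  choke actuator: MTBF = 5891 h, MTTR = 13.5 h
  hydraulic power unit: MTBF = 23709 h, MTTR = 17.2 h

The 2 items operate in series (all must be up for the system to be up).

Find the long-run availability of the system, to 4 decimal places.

0.9970

A(choke actuator) = MTBF/(MTBF+MTTR) = 5891/(5891+13.5) = 0.997714
A(hydraulic power unit) = MTBF/(MTBF+MTTR) = 23709/(23709+17.2) = 0.999275
Series availability: 0.997714 × 0.999275 = 0.9970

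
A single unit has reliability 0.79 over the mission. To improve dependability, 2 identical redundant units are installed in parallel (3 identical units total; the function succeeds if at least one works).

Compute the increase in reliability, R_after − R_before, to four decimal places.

R_before = 0.79
R_after = 1 − (1 − 0.79)^3 = 0.9907
ΔR = 0.9907 − 0.79 = 0.2007

0.2007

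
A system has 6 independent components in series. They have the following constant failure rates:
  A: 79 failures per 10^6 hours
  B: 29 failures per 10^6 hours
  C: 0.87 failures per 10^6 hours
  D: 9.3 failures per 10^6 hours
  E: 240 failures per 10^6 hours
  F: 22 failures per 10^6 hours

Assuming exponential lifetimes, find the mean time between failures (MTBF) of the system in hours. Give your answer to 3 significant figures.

2630

Series of exponential components: λ_sys = Σ λ_i
λ_sys = 0.000079 + 0.000029 + 0.00000087 + 0.0000093 + 0.00024 + 0.000022 = 3.8017e-04 /h
MTBF = 1 / λ_sys = 2630 h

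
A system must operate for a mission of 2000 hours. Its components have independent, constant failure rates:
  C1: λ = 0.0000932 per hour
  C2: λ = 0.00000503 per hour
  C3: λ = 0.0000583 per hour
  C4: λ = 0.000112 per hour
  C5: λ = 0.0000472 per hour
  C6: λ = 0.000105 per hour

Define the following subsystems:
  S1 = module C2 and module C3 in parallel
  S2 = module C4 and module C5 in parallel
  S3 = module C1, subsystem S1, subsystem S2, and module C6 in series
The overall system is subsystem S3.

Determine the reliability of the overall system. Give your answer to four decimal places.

0.6598

R(C1) = exp(−0.0000932 × 2000) = 0.829942
R(C2) = exp(−0.00000503 × 2000) = 0.989990
R(C3) = exp(−0.0000583 × 2000) = 0.889941
R(C4) = exp(−0.000112 × 2000) = 0.799315
R(C5) = exp(−0.0000472 × 2000) = 0.909919
R(C6) = exp(−0.000105 × 2000) = 0.810584
Parallel (C2 and C3): 1 − (1 − 0.989990)(1 − 0.889941) = 0.998898
Parallel (C4 and C5): 1 − (1 − 0.799315)(1 − 0.909919) = 0.981922
Series (C1, [0.998898], [0.981922], and C6): 0.829942 × 0.998898 × 0.981922 × 0.810584 = 0.6598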